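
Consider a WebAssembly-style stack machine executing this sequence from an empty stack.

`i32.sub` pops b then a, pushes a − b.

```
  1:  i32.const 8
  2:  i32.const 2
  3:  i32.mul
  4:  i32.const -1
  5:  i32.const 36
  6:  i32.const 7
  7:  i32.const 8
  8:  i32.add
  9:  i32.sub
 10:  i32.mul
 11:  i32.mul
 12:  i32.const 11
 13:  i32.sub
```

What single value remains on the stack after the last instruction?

-347

i32.const 8  : 8
i32.const 2  : 8 2
i32.mul      : 16
i32.const -1 : 16 -1
i32.const 36 : 16 -1 36
i32.const 7  : 16 -1 36 7
i32.const 8  : 16 -1 36 7 8
i32.add      : 16 -1 36 15
i32.sub      : 16 -1 21
i32.mul      : 16 -21
i32.mul      : -336
i32.const 11 : -336 11
i32.sub      : -347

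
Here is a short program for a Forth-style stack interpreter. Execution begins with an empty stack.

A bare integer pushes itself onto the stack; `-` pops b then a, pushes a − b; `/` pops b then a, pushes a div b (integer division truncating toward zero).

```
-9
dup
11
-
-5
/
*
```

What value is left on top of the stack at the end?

-9  -> -9
dup -> -9 -9
11  -> -9 -9 11
-   -> -9 -20
-5  -> -9 -20 -5
/   -> -9 4
*   -> -36

-36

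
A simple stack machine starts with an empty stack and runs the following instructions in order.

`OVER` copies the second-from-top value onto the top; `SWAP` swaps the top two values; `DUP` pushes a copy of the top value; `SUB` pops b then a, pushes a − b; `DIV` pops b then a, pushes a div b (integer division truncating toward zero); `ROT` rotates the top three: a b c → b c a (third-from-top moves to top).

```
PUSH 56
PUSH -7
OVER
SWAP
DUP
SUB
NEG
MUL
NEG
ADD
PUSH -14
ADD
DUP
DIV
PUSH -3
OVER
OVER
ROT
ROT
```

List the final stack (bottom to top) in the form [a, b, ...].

PUSH 56  -> [56]
PUSH -7  -> [56, -7]
OVER     -> [56, -7, 56]
SWAP     -> [56, 56, -7]
DUP      -> [56, 56, -7, -7]
SUB      -> [56, 56, 0]
NEG      -> [56, 56, 0]
MUL      -> [56, 0]
NEG      -> [56, 0]
ADD      -> [56]
PUSH -14 -> [56, -14]
ADD      -> [42]
DUP      -> [42, 42]
DIV      -> [1]
PUSH -3  -> [1, -3]
OVER     -> [1, -3, 1]
OVER     -> [1, -3, 1, -3]
ROT      -> [1, 1, -3, -3]
ROT      -> [1, -3, -3, 1]

[1, -3, -3, 1]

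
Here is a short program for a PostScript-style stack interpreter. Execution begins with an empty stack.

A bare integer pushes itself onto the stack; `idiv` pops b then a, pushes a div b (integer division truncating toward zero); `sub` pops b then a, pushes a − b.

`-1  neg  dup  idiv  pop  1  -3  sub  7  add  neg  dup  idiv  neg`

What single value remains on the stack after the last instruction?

-1   → [-1]
neg  → [1]
dup  → [1, 1]
idiv → [1]
pop  → []
1    → [1]
-3   → [1, -3]
sub  → [4]
7    → [4, 7]
add  → [11]
neg  → [-11]
dup  → [-11, -11]
idiv → [1]
neg  → [-1]

-1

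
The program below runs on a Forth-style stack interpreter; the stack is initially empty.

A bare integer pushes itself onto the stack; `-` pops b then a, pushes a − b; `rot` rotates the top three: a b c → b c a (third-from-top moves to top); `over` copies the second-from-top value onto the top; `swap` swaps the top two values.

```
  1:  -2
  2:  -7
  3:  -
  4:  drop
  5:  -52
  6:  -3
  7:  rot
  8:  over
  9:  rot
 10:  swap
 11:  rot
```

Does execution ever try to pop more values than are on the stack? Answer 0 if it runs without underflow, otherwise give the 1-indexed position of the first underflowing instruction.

7

-2   → -2
-7   → -2 -7
-    → 5
drop → (empty)
-52  → -52
-3   → -52 -3
rot  — needs 3 operands, stack has 2 → underflow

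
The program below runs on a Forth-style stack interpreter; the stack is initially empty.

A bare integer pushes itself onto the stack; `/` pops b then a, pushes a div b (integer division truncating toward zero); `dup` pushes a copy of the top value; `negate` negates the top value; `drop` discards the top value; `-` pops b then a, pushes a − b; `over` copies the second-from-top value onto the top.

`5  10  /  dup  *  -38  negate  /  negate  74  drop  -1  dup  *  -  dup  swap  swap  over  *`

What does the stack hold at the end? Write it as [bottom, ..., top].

5      → 5
10     → 5 10
/      → 0
dup    → 0 0
*      → 0
-38    → 0 -38
negate → 0 38
/      → 0
negate → 0
74     → 0 74
drop   → 0
-1     → 0 -1
dup    → 0 -1 -1
*      → 0 1
-      → -1
dup    → -1 -1
swap   → -1 -1
swap   → -1 -1
over   → -1 -1 -1
*      → -1 1

[-1, 1]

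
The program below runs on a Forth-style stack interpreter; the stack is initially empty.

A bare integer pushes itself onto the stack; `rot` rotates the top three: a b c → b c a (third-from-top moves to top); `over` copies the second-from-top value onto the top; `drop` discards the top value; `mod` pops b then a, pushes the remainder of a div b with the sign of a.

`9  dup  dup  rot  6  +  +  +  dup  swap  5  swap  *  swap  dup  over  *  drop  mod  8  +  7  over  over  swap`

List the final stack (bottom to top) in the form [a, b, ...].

[8, 7, 7, 8]

9    -> [9]
dup  -> [9, 9]
dup  -> [9, 9, 9]
rot  -> [9, 9, 9]
6    -> [9, 9, 9, 6]
+    -> [9, 9, 15]
+    -> [9, 24]
+    -> [33]
dup  -> [33, 33]
swap -> [33, 33]
5    -> [33, 33, 5]
swap -> [33, 5, 33]
*    -> [33, 165]
swap -> [165, 33]
dup  -> [165, 33, 33]
over -> [165, 33, 33, 33]
*    -> [165, 33, 1089]
drop -> [165, 33]
mod  -> [0]
8    -> [0, 8]
+    -> [8]
7    -> [8, 7]
over -> [8, 7, 8]
over -> [8, 7, 8, 7]
swap -> [8, 7, 7, 8]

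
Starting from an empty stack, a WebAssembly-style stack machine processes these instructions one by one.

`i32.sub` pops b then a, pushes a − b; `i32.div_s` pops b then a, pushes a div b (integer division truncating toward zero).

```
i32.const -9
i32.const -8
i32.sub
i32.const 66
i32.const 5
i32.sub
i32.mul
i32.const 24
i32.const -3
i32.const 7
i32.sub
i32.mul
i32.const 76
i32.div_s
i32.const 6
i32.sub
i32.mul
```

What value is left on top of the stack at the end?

i32.const -9 -> [-9]
i32.const -8 -> [-9, -8]
i32.sub      -> [-1]
i32.const 66 -> [-1, 66]
i32.const 5  -> [-1, 66, 5]
i32.sub      -> [-1, 61]
i32.mul      -> [-61]
i32.const 24 -> [-61, 24]
i32.const -3 -> [-61, 24, -3]
i32.const 7  -> [-61, 24, -3, 7]
i32.sub      -> [-61, 24, -10]
i32.mul      -> [-61, -240]
i32.const 76 -> [-61, -240, 76]
i32.div_s    -> [-61, -3]
i32.const 6  -> [-61, -3, 6]
i32.sub      -> [-61, -9]
i32.mul      -> [549]

549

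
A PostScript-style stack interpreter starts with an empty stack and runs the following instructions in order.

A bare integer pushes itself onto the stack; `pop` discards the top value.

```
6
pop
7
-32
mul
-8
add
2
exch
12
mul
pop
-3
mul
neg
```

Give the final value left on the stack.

6

6     [6]
pop   []
7     [7]
-32   [7, -32]
mul   [-224]
-8    [-224, -8]
add   [-232]
2     [-232, 2]
exch  [2, -232]
12    [2, -232, 12]
mul   [2, -2784]
pop   [2]
-3    [2, -3]
mul   [-6]
neg   [6]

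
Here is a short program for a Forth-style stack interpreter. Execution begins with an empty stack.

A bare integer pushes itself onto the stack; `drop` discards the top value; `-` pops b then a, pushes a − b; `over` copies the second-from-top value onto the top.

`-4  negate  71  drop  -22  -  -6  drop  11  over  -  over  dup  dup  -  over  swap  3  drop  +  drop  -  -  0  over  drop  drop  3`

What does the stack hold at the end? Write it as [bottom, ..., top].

-4      [-4]
negate  [4]
71      [4, 71]
drop    [4]
-22     [4, -22]
-       [26]
-6      [26, -6]
drop    [26]
11      [26, 11]
over    [26, 11, 26]
-       [26, -15]
over    [26, -15, 26]
dup     [26, -15, 26, 26]
dup     [26, -15, 26, 26, 26]
-       [26, -15, 26, 0]
over    [26, -15, 26, 0, 26]
swap    [26, -15, 26, 26, 0]
3       [26, -15, 26, 26, 0, 3]
drop    [26, -15, 26, 26, 0]
+       [26, -15, 26, 26]
drop    [26, -15, 26]
-       [26, -41]
-       [67]
0       [67, 0]
over    [67, 0, 67]
drop    [67, 0]
drop    [67]
3       [67, 3]

[67, 3]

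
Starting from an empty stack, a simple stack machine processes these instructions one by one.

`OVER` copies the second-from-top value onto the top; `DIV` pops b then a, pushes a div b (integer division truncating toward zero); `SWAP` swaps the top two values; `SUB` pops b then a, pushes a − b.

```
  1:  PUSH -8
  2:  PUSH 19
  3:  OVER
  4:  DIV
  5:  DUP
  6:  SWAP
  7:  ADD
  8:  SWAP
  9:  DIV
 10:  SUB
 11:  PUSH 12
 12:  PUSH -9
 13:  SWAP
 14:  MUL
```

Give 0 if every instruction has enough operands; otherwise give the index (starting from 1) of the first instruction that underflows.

10

PUSH -8 : -8
PUSH 19 : -8 19
OVER    : -8 19 -8
DIV     : -8 -2
DUP     : -8 -2 -2
SWAP    : -8 -2 -2
ADD     : -8 -4
SWAP    : -4 -8
DIV     : 0
SUB  — needs 2 operands, stack has 1 → underflow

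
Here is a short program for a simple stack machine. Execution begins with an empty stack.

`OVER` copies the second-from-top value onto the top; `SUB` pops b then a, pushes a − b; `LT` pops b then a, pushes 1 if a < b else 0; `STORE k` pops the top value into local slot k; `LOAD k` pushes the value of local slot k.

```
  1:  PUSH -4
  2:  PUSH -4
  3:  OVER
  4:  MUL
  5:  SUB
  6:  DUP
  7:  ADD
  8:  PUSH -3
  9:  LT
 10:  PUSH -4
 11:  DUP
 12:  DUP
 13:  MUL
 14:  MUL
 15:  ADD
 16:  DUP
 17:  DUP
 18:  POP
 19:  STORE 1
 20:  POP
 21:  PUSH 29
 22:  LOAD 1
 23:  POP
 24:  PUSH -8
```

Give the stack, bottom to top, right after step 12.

PUSH -4 : -4
PUSH -4 : -4 -4
OVER    : -4 -4 -4
MUL     : -4 16
SUB     : -20
DUP     : -20 -20
ADD     : -40
PUSH -3 : -40 -3
LT      : 1
PUSH -4 : 1 -4
DUP     : 1 -4 -4
DUP     : 1 -4 -4 -4

[1, -4, -4, -4]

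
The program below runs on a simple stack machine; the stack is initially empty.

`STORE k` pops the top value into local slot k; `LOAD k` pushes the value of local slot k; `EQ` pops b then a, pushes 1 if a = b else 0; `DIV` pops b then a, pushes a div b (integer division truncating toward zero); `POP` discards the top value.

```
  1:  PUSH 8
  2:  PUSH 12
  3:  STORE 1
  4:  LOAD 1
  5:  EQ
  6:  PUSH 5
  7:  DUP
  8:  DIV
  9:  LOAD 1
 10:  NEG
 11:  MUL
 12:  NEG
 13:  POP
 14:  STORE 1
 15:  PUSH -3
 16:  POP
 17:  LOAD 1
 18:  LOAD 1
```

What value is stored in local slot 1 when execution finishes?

PUSH 8  : [8]
PUSH 12 : [8, 12]
STORE 1 : [8]
LOAD 1  : [8, 12]
EQ      : [0]
PUSH 5  : [0, 5]
DUP     : [0, 5, 5]
DIV     : [0, 1]
LOAD 1  : [0, 1, 12]
NEG     : [0, 1, -12]
MUL     : [0, -12]
NEG     : [0, 12]
POP     : [0]
STORE 1 : []
PUSH -3 : [-3]
POP     : []
LOAD 1  : [0]
LOAD 1  : [0, 0]

0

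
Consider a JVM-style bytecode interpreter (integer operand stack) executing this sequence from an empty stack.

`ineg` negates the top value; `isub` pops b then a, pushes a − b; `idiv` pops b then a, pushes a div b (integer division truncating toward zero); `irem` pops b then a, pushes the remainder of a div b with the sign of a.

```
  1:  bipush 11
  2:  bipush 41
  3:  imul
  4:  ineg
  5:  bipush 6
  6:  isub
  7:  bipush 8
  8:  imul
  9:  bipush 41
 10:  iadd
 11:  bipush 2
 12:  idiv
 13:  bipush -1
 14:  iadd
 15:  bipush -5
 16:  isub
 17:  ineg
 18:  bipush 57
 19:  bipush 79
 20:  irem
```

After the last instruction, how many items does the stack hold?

bipush 11 → [11]
bipush 41 → [11, 41]
imul      → [451]
ineg      → [-451]
bipush 6  → [-451, 6]
isub      → [-457]
bipush 8  → [-457, 8]
imul      → [-3656]
bipush 41 → [-3656, 41]
iadd      → [-3615]
bipush 2  → [-3615, 2]
idiv      → [-1807]
bipush -1 → [-1807, -1]
iadd      → [-1808]
bipush -5 → [-1808, -5]
isub      → [-1803]
ineg      → [1803]
bipush 57 → [1803, 57]
bipush 79 → [1803, 57, 79]
irem      → [1803, 57]

2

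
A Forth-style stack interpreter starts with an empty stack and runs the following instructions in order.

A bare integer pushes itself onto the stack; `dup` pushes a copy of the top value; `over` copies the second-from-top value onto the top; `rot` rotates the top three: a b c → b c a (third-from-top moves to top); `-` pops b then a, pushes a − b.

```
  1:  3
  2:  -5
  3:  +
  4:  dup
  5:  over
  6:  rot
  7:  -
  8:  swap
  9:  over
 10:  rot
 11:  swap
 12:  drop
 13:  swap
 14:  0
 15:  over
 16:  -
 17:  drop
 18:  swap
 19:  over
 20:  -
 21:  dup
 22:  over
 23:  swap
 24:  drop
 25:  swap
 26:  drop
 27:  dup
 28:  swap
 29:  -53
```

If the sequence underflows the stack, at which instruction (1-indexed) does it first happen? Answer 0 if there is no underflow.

3    → [3]
-5   → [3, -5]
+    → [-2]
dup  → [-2, -2]
over → [-2, -2, -2]
rot  → [-2, -2, -2]
-    → [-2, 0]
swap → [0, -2]
over → [0, -2, 0]
rot  → [-2, 0, 0]
swap → [-2, 0, 0]
drop → [-2, 0]
swap → [0, -2]
0    → [0, -2, 0]
over → [0, -2, 0, -2]
-    → [0, -2, 2]
drop → [0, -2]
swap → [-2, 0]
over → [-2, 0, -2]
-    → [-2, 2]
dup  → [-2, 2, 2]
over → [-2, 2, 2, 2]
swap → [-2, 2, 2, 2]
drop → [-2, 2, 2]
swap → [-2, 2, 2]
drop → [-2, 2]
dup  → [-2, 2, 2]
swap → [-2, 2, 2]
-53  → [-2, 2, 2, -53]

0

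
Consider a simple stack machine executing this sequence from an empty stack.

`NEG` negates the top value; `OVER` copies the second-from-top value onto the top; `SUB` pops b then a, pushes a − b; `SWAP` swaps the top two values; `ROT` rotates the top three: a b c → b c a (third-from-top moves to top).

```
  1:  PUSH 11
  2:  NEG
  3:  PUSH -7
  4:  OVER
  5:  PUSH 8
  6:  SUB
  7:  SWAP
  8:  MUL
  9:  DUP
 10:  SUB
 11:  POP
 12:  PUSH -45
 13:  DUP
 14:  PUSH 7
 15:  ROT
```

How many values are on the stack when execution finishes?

4

PUSH 11  : 11
NEG      : -11
PUSH -7  : -11 -7
OVER     : -11 -7 -11
PUSH 8   : -11 -7 -11 8
SUB      : -11 -7 -19
SWAP     : -11 -19 -7
MUL      : -11 133
DUP      : -11 133 133
SUB      : -11 0
POP      : -11
PUSH -45 : -11 -45
DUP      : -11 -45 -45
PUSH 7   : -11 -45 -45 7
ROT      : -11 -45 7 -45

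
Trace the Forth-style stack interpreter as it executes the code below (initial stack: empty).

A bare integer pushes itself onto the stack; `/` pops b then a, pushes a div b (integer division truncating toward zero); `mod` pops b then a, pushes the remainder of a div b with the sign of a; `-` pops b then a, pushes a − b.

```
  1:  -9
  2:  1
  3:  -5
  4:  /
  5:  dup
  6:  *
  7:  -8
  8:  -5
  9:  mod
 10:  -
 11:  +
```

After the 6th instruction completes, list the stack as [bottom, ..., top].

-9   [-9]
1    [-9, 1]
-5   [-9, 1, -5]
/    [-9, 0]
dup  [-9, 0, 0]
*    [-9, 0]

[-9, 0]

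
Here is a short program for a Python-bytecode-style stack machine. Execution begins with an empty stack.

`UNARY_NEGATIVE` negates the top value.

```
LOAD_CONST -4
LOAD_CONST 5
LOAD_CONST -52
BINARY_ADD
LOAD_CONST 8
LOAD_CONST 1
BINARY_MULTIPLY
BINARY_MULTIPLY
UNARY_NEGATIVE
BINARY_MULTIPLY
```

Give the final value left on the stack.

LOAD_CONST -4    -4
LOAD_CONST 5     -4 5
LOAD_CONST -52   -4 5 -52
BINARY_ADD       -4 -47
LOAD_CONST 8     -4 -47 8
LOAD_CONST 1     -4 -47 8 1
BINARY_MULTIPLY  -4 -47 8
BINARY_MULTIPLY  -4 -376
UNARY_NEGATIVE   -4 376
BINARY_MULTIPLY  -1504

-1504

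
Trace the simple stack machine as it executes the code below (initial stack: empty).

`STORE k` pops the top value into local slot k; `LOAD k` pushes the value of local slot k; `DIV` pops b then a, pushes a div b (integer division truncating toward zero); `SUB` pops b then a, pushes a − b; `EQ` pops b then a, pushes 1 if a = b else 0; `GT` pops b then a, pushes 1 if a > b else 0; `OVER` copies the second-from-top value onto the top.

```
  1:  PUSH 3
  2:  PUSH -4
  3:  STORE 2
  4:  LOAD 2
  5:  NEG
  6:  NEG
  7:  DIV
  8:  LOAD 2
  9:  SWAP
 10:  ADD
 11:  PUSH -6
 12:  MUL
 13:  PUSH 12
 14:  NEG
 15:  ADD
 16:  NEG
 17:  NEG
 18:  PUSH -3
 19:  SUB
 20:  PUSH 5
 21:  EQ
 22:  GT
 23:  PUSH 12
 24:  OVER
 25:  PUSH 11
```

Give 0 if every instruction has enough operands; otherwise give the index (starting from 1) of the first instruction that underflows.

22

PUSH 3  → 3
PUSH -4 → 3 -4
STORE 2 → 3
LOAD 2  → 3 -4
NEG     → 3 4
NEG     → 3 -4
DIV     → 0
LOAD 2  → 0 -4
SWAP    → -4 0
ADD     → -4
PUSH -6 → -4 -6
MUL     → 24
PUSH 12 → 24 12
NEG     → 24 -12
ADD     → 12
NEG     → -12
NEG     → 12
PUSH -3 → 12 -3
SUB     → 15
PUSH 5  → 15 5
EQ      → 0
GT  — needs 2 operands, stack has 1 → underflow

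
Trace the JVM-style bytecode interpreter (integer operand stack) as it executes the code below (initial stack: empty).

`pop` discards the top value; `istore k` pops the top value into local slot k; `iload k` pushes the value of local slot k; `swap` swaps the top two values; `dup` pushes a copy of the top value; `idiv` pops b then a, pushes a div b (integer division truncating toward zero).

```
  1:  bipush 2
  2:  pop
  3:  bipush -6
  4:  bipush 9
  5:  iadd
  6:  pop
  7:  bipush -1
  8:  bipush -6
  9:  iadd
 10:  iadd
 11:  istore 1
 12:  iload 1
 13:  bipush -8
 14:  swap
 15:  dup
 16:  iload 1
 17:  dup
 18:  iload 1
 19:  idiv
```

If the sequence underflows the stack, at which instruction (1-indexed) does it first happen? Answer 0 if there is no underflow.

10

bipush 2  → 2
pop       → (empty)
bipush -6 → -6
bipush 9  → -6 9
iadd      → 3
pop       → (empty)
bipush -1 → -1
bipush -6 → -1 -6
iadd      → -7
iadd  — needs 2 operands, stack has 1 → underflow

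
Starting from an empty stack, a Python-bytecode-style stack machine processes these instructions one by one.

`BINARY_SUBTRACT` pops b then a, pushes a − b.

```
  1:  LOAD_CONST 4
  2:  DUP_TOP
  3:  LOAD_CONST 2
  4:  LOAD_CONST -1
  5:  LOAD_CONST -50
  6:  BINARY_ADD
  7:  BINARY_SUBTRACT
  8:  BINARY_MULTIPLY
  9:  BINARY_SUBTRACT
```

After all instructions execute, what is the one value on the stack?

-208

LOAD_CONST 4     [4]
DUP_TOP          [4, 4]
LOAD_CONST 2     [4, 4, 2]
LOAD_CONST -1    [4, 4, 2, -1]
LOAD_CONST -50   [4, 4, 2, -1, -50]
BINARY_ADD       [4, 4, 2, -51]
BINARY_SUBTRACT  [4, 4, 53]
BINARY_MULTIPLY  [4, 212]
BINARY_SUBTRACT  [-208]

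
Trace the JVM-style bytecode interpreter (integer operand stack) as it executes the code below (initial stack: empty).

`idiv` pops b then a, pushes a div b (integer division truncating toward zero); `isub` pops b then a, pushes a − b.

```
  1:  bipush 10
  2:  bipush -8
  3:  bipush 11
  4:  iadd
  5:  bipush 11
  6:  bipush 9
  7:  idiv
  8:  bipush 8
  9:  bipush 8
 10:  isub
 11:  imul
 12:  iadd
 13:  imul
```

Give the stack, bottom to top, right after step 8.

[10, 3, 1, 8]

bipush 10  [10]
bipush -8  [10, -8]
bipush 11  [10, -8, 11]
iadd       [10, 3]
bipush 11  [10, 3, 11]
bipush 9   [10, 3, 11, 9]
idiv       [10, 3, 1]
bipush 8   [10, 3, 1, 8]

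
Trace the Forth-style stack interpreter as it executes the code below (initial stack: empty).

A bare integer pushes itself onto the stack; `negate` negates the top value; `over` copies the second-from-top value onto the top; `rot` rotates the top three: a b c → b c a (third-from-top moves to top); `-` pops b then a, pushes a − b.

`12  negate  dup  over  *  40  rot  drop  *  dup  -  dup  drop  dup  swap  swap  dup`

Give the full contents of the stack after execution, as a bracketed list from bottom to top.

12      [12]
negate  [-12]
dup     [-12, -12]
over    [-12, -12, -12]
*       [-12, 144]
40      [-12, 144, 40]
rot     [144, 40, -12]
drop    [144, 40]
*       [5760]
dup     [5760, 5760]
-       [0]
dup     [0, 0]
drop    [0]
dup     [0, 0]
swap    [0, 0]
swap    [0, 0]
dup     [0, 0, 0]

[0, 0, 0]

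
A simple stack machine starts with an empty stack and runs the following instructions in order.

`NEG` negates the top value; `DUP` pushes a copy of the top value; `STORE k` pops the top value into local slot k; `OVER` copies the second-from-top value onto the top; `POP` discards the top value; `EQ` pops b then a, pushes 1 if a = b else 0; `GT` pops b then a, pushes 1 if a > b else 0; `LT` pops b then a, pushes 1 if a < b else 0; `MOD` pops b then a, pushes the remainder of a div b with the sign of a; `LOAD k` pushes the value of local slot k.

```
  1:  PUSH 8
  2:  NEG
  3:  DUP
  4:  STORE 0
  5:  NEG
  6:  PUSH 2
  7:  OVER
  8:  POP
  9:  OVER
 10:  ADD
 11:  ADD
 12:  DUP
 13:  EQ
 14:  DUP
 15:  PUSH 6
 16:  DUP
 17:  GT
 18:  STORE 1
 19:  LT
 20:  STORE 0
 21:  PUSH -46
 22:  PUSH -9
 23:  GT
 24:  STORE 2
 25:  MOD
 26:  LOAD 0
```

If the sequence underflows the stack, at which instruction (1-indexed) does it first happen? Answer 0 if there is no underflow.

25

PUSH 8   -> 8
NEG      -> -8
DUP      -> -8 -8
STORE 0  -> -8
NEG      -> 8
PUSH 2   -> 8 2
OVER     -> 8 2 8
POP      -> 8 2
OVER     -> 8 2 8
ADD      -> 8 10
ADD      -> 18
DUP      -> 18 18
EQ       -> 1
DUP      -> 1 1
PUSH 6   -> 1 1 6
DUP      -> 1 1 6 6
GT       -> 1 1 0
STORE 1  -> 1 1
LT       -> 0
STORE 0  -> (empty)
PUSH -46 -> -46
PUSH -9  -> -46 -9
GT       -> 0
STORE 2  -> (empty)
MOD  — needs 2 operands, stack has 0 → underflow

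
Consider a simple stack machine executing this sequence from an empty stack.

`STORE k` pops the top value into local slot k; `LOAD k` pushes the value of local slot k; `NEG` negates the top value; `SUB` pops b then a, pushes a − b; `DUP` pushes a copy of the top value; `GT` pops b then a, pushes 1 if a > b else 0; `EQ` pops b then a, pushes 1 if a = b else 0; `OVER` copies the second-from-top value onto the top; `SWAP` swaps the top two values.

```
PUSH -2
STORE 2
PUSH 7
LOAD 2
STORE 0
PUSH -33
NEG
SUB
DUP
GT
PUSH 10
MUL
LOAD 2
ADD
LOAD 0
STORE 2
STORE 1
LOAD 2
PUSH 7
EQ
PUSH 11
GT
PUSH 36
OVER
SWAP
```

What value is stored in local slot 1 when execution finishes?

-2

PUSH -2  : [-2]
STORE 2  : []
PUSH 7   : [7]
LOAD 2   : [7, -2]
STORE 0  : [7]
PUSH -33 : [7, -33]
NEG      : [7, 33]
SUB      : [-26]
DUP      : [-26, -26]
GT       : [0]
PUSH 10  : [0, 10]
MUL      : [0]
LOAD 2   : [0, -2]
ADD      : [-2]
LOAD 0   : [-2, -2]
STORE 2  : [-2]
STORE 1  : []
LOAD 2   : [-2]
PUSH 7   : [-2, 7]
EQ       : [0]
PUSH 11  : [0, 11]
GT       : [0]
PUSH 36  : [0, 36]
OVER     : [0, 36, 0]
SWAP     : [0, 0, 36]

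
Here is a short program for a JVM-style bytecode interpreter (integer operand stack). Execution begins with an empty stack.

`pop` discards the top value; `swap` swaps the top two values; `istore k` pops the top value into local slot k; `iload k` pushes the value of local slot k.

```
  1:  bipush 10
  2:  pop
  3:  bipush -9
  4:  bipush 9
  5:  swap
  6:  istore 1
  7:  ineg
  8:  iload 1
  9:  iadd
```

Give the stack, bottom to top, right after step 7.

bipush 10 → 10
pop       → (empty)
bipush -9 → -9
bipush 9  → -9 9
swap      → 9 -9
istore 1  → 9
ineg      → -9

[-9]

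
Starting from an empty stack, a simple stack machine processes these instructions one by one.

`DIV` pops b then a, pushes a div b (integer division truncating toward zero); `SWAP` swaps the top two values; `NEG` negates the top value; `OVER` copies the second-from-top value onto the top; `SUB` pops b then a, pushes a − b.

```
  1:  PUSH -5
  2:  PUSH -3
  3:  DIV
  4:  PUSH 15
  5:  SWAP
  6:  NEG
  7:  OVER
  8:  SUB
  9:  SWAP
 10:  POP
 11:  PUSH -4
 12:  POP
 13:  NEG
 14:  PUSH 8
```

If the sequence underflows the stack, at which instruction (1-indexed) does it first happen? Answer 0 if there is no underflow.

PUSH -5 : [-5]
PUSH -3 : [-5, -3]
DIV     : [1]
PUSH 15 : [1, 15]
SWAP    : [15, 1]
NEG     : [15, -1]
OVER    : [15, -1, 15]
SUB     : [15, -16]
SWAP    : [-16, 15]
POP     : [-16]
PUSH -4 : [-16, -4]
POP     : [-16]
NEG     : [16]
PUSH 8  : [16, 8]

0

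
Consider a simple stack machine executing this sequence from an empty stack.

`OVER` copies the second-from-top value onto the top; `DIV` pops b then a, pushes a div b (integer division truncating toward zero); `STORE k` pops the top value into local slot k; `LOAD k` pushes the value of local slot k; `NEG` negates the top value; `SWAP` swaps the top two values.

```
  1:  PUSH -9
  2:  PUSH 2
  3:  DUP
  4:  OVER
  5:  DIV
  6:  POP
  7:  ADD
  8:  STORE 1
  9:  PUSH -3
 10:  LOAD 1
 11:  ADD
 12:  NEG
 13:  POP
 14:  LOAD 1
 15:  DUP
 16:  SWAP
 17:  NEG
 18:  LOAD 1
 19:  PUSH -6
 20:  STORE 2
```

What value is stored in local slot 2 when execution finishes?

PUSH -9 -> [-9]
PUSH 2  -> [-9, 2]
DUP     -> [-9, 2, 2]
OVER    -> [-9, 2, 2, 2]
DIV     -> [-9, 2, 1]
POP     -> [-9, 2]
ADD     -> [-7]
STORE 1 -> []
PUSH -3 -> [-3]
LOAD 1  -> [-3, -7]
ADD     -> [-10]
NEG     -> [10]
POP     -> []
LOAD 1  -> [-7]
DUP     -> [-7, -7]
SWAP    -> [-7, -7]
NEG     -> [-7, 7]
LOAD 1  -> [-7, 7, -7]
PUSH -6 -> [-7, 7, -7, -6]
STORE 2 -> [-7, 7, -7]

-6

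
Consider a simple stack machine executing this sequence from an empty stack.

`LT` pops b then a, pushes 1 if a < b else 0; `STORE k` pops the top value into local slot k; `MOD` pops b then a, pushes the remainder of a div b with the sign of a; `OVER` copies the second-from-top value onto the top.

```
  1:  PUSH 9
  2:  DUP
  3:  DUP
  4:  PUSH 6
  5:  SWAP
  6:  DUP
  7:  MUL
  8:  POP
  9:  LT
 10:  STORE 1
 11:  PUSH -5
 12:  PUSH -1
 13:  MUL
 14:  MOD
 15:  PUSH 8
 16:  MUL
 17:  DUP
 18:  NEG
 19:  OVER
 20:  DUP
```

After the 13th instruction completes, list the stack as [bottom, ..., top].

[9, 5]

PUSH 9  : 9
DUP     : 9 9
DUP     : 9 9 9
PUSH 6  : 9 9 9 6
SWAP    : 9 9 6 9
DUP     : 9 9 6 9 9
MUL     : 9 9 6 81
POP     : 9 9 6
LT      : 9 0
STORE 1 : 9
PUSH -5 : 9 -5
PUSH -1 : 9 -5 -1
MUL     : 9 5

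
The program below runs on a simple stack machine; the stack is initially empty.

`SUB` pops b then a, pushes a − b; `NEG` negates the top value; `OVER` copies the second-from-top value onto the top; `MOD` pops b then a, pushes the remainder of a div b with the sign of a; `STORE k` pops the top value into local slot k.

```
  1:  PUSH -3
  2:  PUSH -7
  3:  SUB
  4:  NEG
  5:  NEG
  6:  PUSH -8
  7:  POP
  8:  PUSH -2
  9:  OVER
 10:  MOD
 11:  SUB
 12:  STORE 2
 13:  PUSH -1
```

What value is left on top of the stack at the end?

-1

PUSH -3 -> -3
PUSH -7 -> -3 -7
SUB     -> 4
NEG     -> -4
NEG     -> 4
PUSH -8 -> 4 -8
POP     -> 4
PUSH -2 -> 4 -2
OVER    -> 4 -2 4
MOD     -> 4 -2
SUB     -> 6
STORE 2 -> (empty)
PUSH -1 -> -1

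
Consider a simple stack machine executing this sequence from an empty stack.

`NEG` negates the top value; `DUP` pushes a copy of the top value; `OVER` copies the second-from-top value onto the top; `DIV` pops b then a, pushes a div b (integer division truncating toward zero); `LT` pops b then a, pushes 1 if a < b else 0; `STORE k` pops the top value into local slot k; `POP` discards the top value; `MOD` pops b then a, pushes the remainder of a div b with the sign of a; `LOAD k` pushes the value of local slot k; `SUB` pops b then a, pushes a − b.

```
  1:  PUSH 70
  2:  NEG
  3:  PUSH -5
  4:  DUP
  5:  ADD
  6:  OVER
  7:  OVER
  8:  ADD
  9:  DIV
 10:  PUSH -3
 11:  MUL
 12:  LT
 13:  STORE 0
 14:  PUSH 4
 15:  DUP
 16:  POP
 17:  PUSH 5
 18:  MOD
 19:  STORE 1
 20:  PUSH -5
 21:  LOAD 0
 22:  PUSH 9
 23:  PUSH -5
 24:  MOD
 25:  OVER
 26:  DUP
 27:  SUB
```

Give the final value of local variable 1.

PUSH 70 → [70]
NEG     → [-70]
PUSH -5 → [-70, -5]
DUP     → [-70, -5, -5]
ADD     → [-70, -10]
OVER    → [-70, -10, -70]
OVER    → [-70, -10, -70, -10]
ADD     → [-70, -10, -80]
DIV     → [-70, 0]
PUSH -3 → [-70, 0, -3]
MUL     → [-70, 0]
LT      → [1]
STORE 0 → []
PUSH 4  → [4]
DUP     → [4, 4]
POP     → [4]
PUSH 5  → [4, 5]
MOD     → [4]
STORE 1 → []
PUSH -5 → [-5]
LOAD 0  → [-5, 1]
PUSH 9  → [-5, 1, 9]
PUSH -5 → [-5, 1, 9, -5]
MOD     → [-5, 1, 4]
OVER    → [-5, 1, 4, 1]
DUP     → [-5, 1, 4, 1, 1]
SUB     → [-5, 1, 4, 0]

4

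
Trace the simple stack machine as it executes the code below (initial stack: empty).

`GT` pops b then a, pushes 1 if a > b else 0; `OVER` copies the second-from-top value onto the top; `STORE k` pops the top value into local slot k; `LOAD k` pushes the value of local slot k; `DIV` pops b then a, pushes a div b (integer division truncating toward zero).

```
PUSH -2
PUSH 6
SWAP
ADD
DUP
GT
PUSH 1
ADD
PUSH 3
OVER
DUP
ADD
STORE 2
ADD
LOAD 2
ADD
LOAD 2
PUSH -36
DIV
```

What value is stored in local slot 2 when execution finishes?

PUSH -2  -> -2
PUSH 6   -> -2 6
SWAP     -> 6 -2
ADD      -> 4
DUP      -> 4 4
GT       -> 0
PUSH 1   -> 0 1
ADD      -> 1
PUSH 3   -> 1 3
OVER     -> 1 3 1
DUP      -> 1 3 1 1
ADD      -> 1 3 2
STORE 2  -> 1 3
ADD      -> 4
LOAD 2   -> 4 2
ADD      -> 6
LOAD 2   -> 6 2
PUSH -36 -> 6 2 -36
DIV      -> 6 0

2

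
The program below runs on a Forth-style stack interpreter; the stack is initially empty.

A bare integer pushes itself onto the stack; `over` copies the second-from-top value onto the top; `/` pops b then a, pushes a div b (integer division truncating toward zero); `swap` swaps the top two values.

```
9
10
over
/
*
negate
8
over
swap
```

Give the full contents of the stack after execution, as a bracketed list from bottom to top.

[-9, -9, 8]

9      : [9]
10     : [9, 10]
over   : [9, 10, 9]
/      : [9, 1]
*      : [9]
negate : [-9]
8      : [-9, 8]
over   : [-9, 8, -9]
swap   : [-9, -9, 8]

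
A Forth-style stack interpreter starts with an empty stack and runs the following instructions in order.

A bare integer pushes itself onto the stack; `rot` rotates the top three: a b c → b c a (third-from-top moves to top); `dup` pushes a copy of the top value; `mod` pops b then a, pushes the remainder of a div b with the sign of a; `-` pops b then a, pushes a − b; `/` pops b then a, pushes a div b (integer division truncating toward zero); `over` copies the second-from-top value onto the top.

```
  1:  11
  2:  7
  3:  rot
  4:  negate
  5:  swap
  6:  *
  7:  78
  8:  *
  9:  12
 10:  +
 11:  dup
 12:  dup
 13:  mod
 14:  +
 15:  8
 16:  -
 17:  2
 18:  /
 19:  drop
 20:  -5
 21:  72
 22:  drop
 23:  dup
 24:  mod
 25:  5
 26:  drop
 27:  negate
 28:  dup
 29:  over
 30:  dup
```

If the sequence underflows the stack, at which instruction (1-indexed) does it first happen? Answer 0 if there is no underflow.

3

11 → [11]
7  → [11, 7]
rot  — needs 3 operands, stack has 2 → underflow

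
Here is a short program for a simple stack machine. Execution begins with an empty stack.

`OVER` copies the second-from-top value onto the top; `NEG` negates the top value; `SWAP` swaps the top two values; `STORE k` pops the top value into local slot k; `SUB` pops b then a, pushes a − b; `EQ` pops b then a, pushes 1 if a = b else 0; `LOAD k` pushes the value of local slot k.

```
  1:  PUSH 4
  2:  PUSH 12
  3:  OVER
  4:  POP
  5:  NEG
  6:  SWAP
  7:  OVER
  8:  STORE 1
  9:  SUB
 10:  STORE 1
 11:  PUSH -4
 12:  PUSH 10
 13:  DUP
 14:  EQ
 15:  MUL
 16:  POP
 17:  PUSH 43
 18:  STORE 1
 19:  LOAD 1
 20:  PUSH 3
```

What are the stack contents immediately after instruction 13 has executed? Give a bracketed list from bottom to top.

PUSH 4  -> 4
PUSH 12 -> 4 12
OVER    -> 4 12 4
POP     -> 4 12
NEG     -> 4 -12
SWAP    -> -12 4
OVER    -> -12 4 -12
STORE 1 -> -12 4
SUB     -> -16
STORE 1 -> (empty)
PUSH -4 -> -4
PUSH 10 -> -4 10
DUP     -> -4 10 10

[-4, 10, 10]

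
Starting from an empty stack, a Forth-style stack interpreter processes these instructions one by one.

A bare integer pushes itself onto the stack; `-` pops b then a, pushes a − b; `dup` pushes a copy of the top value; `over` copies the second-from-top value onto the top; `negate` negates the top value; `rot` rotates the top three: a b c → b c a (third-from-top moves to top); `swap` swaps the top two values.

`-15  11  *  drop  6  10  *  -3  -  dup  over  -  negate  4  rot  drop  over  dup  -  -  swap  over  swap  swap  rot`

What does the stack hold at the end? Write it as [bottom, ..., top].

[0, 4, 4]

-15     -15
11      -15 11
*       -165
drop    (empty)
6       6
10      6 10
*       60
-3      60 -3
-       63
dup     63 63
over    63 63 63
-       63 0
negate  63 0
4       63 0 4
rot     0 4 63
drop    0 4
over    0 4 0
dup     0 4 0 0
-       0 4 0
-       0 4
swap    4 0
over    4 0 4
swap    4 4 0
swap    4 0 4
rot     0 4 4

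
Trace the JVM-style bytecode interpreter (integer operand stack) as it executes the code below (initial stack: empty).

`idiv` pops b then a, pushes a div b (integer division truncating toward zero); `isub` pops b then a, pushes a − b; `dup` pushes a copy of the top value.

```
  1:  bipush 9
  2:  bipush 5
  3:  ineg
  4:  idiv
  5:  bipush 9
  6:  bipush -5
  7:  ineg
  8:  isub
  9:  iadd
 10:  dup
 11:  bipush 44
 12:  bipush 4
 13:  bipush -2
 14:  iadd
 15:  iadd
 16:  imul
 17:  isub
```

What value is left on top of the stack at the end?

bipush 9  → 9
bipush 5  → 9 5
ineg      → 9 -5
idiv      → -1
bipush 9  → -1 9
bipush -5 → -1 9 -5
ineg      → -1 9 5
isub      → -1 4
iadd      → 3
dup       → 3 3
bipush 44 → 3 3 44
bipush 4  → 3 3 44 4
bipush -2 → 3 3 44 4 -2
iadd      → 3 3 44 2
iadd      → 3 3 46
imul      → 3 138
isub      → -135

-135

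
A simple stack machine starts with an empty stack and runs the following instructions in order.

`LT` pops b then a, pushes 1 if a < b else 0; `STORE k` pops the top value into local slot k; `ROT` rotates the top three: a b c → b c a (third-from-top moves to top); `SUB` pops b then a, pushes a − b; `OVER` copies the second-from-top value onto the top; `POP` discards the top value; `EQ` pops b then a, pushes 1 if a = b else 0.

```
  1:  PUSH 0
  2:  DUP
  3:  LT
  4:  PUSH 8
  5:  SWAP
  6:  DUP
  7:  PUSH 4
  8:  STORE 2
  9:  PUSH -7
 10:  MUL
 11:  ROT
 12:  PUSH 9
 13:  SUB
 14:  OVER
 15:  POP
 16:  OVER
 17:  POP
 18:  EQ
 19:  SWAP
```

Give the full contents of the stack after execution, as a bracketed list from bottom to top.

[0, 0]

PUSH 0  -> [0]
DUP     -> [0, 0]
LT      -> [0]
PUSH 8  -> [0, 8]
SWAP    -> [8, 0]
DUP     -> [8, 0, 0]
PUSH 4  -> [8, 0, 0, 4]
STORE 2 -> [8, 0, 0]
PUSH -7 -> [8, 0, 0, -7]
MUL     -> [8, 0, 0]
ROT     -> [0, 0, 8]
PUSH 9  -> [0, 0, 8, 9]
SUB     -> [0, 0, -1]
OVER    -> [0, 0, -1, 0]
POP     -> [0, 0, -1]
OVER    -> [0, 0, -1, 0]
POP     -> [0, 0, -1]
EQ      -> [0, 0]
SWAP    -> [0, 0]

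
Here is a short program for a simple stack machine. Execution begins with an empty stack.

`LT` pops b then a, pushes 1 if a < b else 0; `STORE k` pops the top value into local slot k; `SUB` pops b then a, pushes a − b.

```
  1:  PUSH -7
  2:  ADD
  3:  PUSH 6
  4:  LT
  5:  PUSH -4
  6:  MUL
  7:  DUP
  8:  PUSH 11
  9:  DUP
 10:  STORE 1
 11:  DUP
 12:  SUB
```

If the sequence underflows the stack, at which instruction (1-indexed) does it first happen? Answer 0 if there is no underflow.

PUSH -7 : [-7]
ADD  — needs 2 operands, stack has 1 → underflow

2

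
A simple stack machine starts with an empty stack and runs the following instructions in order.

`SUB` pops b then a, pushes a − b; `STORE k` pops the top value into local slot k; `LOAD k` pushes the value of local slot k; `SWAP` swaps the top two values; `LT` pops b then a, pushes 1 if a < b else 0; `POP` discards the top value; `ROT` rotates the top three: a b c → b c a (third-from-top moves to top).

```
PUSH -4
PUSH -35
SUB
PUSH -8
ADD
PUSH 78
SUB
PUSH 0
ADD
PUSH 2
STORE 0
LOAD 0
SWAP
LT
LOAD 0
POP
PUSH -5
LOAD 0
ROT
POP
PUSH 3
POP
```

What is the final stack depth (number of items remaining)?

PUSH -4  -> [-4]
PUSH -35 -> [-4, -35]
SUB      -> [31]
PUSH -8  -> [31, -8]
ADD      -> [23]
PUSH 78  -> [23, 78]
SUB      -> [-55]
PUSH 0   -> [-55, 0]
ADD      -> [-55]
PUSH 2   -> [-55, 2]
STORE 0  -> [-55]
LOAD 0   -> [-55, 2]
SWAP     -> [2, -55]
LT       -> [0]
LOAD 0   -> [0, 2]
POP      -> [0]
PUSH -5  -> [0, -5]
LOAD 0   -> [0, -5, 2]
ROT      -> [-5, 2, 0]
POP      -> [-5, 2]
PUSH 3   -> [-5, 2, 3]
POP      -> [-5, 2]

2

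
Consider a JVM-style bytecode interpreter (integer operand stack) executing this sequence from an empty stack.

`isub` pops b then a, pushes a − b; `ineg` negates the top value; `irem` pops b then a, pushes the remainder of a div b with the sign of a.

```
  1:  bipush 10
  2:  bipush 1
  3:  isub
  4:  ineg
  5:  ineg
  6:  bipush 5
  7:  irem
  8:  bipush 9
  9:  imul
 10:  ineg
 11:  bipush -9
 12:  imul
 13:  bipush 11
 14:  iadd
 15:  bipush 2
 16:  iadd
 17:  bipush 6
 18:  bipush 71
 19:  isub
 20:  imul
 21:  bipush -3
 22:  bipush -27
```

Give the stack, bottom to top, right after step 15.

bipush 10 : 10
bipush 1  : 10 1
isub      : 9
ineg      : -9
ineg      : 9
bipush 5  : 9 5
irem      : 4
bipush 9  : 4 9
imul      : 36
ineg      : -36
bipush -9 : -36 -9
imul      : 324
bipush 11 : 324 11
iadd      : 335
bipush 2  : 335 2

[335, 2]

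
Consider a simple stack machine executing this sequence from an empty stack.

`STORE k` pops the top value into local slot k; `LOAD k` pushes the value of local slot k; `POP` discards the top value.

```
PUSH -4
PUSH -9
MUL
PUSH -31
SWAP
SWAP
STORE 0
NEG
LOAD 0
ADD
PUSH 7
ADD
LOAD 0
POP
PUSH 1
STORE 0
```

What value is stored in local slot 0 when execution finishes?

1

PUSH -4  → -4
PUSH -9  → -4 -9
MUL      → 36
PUSH -31 → 36 -31
SWAP     → -31 36
SWAP     → 36 -31
STORE 0  → 36
NEG      → -36
LOAD 0   → -36 -31
ADD      → -67
PUSH 7   → -67 7
ADD      → -60
LOAD 0   → -60 -31
POP      → -60
PUSH 1   → -60 1
STORE 0  → -60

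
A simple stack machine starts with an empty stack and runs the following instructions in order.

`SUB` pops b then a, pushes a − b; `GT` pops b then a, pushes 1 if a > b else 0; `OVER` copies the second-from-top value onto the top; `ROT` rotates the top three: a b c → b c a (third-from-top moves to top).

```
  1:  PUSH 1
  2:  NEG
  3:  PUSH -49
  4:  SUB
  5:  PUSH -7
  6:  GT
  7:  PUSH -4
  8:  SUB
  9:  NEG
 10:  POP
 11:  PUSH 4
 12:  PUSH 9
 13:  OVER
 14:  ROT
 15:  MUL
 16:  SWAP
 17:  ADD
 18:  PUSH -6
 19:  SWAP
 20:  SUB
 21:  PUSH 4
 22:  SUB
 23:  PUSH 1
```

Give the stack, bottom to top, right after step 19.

[-6, 25]

PUSH 1   -> [1]
NEG      -> [-1]
PUSH -49 -> [-1, -49]
SUB      -> [48]
PUSH -7  -> [48, -7]
GT       -> [1]
PUSH -4  -> [1, -4]
SUB      -> [5]
NEG      -> [-5]
POP      -> []
PUSH 4   -> [4]
PUSH 9   -> [4, 9]
OVER     -> [4, 9, 4]
ROT      -> [9, 4, 4]
MUL      -> [9, 16]
SWAP     -> [16, 9]
ADD      -> [25]
PUSH -6  -> [25, -6]
SWAP     -> [-6, 25]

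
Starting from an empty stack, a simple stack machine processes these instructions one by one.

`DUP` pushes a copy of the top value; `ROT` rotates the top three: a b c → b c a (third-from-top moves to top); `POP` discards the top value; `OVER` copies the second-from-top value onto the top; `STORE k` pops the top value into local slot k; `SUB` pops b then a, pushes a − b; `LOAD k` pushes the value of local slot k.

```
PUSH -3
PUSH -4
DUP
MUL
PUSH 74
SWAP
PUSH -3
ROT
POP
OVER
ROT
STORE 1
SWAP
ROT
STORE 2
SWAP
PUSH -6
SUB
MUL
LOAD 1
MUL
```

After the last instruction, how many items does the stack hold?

1

PUSH -3 -> [-3]
PUSH -4 -> [-3, -4]
DUP     -> [-3, -4, -4]
MUL     -> [-3, 16]
PUSH 74 -> [-3, 16, 74]
SWAP    -> [-3, 74, 16]
PUSH -3 -> [-3, 74, 16, -3]
ROT     -> [-3, 16, -3, 74]
POP     -> [-3, 16, -3]
OVER    -> [-3, 16, -3, 16]
ROT     -> [-3, -3, 16, 16]
STORE 1 -> [-3, -3, 16]
SWAP    -> [-3, 16, -3]
ROT     -> [16, -3, -3]
STORE 2 -> [16, -3]
SWAP    -> [-3, 16]
PUSH -6 -> [-3, 16, -6]
SUB     -> [-3, 22]
MUL     -> [-66]
LOAD 1  -> [-66, 16]
MUL     -> [-1056]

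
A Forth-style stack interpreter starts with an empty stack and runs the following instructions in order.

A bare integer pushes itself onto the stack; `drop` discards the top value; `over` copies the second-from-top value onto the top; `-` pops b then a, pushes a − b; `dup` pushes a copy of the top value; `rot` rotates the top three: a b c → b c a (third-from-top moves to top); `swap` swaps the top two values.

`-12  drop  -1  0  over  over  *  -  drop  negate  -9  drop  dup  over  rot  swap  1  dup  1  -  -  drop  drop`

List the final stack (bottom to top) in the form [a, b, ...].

-12     [-12]
drop    []
-1      [-1]
0       [-1, 0]
over    [-1, 0, -1]
over    [-1, 0, -1, 0]
*       [-1, 0, 0]
-       [-1, 0]
drop    [-1]
negate  [1]
-9      [1, -9]
drop    [1]
dup     [1, 1]
over    [1, 1, 1]
rot     [1, 1, 1]
swap    [1, 1, 1]
1       [1, 1, 1, 1]
dup     [1, 1, 1, 1, 1]
1       [1, 1, 1, 1, 1, 1]
-       [1, 1, 1, 1, 0]
-       [1, 1, 1, 1]
drop    [1, 1, 1]
drop    [1, 1]

[1, 1]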